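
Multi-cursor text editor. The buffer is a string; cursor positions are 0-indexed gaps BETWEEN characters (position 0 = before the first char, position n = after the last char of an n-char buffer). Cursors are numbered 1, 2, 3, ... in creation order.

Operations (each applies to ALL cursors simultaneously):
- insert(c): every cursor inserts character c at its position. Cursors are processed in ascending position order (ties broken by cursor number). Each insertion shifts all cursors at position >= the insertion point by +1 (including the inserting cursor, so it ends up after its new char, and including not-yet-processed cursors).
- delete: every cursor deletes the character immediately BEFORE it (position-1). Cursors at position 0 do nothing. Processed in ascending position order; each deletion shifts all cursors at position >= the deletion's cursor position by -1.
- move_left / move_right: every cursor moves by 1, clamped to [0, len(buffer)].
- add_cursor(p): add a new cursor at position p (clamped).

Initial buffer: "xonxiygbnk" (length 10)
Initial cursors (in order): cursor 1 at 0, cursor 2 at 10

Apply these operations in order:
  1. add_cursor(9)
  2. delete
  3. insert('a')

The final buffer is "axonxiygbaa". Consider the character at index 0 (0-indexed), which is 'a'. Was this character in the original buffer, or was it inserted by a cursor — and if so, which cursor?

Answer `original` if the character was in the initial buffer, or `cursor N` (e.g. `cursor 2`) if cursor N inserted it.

Answer: cursor 1

Derivation:
After op 1 (add_cursor(9)): buffer="xonxiygbnk" (len 10), cursors c1@0 c3@9 c2@10, authorship ..........
After op 2 (delete): buffer="xonxiygb" (len 8), cursors c1@0 c2@8 c3@8, authorship ........
After op 3 (insert('a')): buffer="axonxiygbaa" (len 11), cursors c1@1 c2@11 c3@11, authorship 1........23
Authorship (.=original, N=cursor N): 1 . . . . . . . . 2 3
Index 0: author = 1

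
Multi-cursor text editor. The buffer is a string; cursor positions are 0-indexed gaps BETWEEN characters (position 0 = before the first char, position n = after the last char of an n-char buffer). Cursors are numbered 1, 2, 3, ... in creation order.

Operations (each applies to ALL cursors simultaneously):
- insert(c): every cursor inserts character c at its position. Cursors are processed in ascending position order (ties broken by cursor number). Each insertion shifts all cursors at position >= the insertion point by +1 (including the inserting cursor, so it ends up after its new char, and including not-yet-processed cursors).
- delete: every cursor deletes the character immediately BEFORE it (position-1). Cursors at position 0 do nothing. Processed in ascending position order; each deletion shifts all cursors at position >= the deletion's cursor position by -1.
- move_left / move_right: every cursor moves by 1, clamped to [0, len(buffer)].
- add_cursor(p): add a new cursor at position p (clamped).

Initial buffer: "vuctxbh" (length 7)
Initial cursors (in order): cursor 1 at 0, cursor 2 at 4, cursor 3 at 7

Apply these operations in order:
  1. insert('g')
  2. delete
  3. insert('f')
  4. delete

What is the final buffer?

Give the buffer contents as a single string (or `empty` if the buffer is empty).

Answer: vuctxbh

Derivation:
After op 1 (insert('g')): buffer="gvuctgxbhg" (len 10), cursors c1@1 c2@6 c3@10, authorship 1....2...3
After op 2 (delete): buffer="vuctxbh" (len 7), cursors c1@0 c2@4 c3@7, authorship .......
After op 3 (insert('f')): buffer="fvuctfxbhf" (len 10), cursors c1@1 c2@6 c3@10, authorship 1....2...3
After op 4 (delete): buffer="vuctxbh" (len 7), cursors c1@0 c2@4 c3@7, authorship .......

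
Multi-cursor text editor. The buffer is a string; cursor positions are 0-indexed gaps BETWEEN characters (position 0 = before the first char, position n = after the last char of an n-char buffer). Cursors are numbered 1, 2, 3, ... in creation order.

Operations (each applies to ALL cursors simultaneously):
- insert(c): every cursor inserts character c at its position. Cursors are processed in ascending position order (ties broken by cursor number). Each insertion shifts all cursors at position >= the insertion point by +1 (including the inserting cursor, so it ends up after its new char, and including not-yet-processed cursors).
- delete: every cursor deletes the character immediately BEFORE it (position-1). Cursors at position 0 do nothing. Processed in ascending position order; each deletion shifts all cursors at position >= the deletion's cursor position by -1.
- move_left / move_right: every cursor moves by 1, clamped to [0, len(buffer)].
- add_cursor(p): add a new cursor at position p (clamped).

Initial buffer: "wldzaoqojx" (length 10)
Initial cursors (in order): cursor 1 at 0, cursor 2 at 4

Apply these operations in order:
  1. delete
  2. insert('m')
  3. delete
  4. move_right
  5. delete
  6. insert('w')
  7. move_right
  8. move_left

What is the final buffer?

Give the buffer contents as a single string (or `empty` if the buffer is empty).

After op 1 (delete): buffer="wldaoqojx" (len 9), cursors c1@0 c2@3, authorship .........
After op 2 (insert('m')): buffer="mwldmaoqojx" (len 11), cursors c1@1 c2@5, authorship 1...2......
After op 3 (delete): buffer="wldaoqojx" (len 9), cursors c1@0 c2@3, authorship .........
After op 4 (move_right): buffer="wldaoqojx" (len 9), cursors c1@1 c2@4, authorship .........
After op 5 (delete): buffer="ldoqojx" (len 7), cursors c1@0 c2@2, authorship .......
After op 6 (insert('w')): buffer="wldwoqojx" (len 9), cursors c1@1 c2@4, authorship 1..2.....
After op 7 (move_right): buffer="wldwoqojx" (len 9), cursors c1@2 c2@5, authorship 1..2.....
After op 8 (move_left): buffer="wldwoqojx" (len 9), cursors c1@1 c2@4, authorship 1..2.....

Answer: wldwoqojx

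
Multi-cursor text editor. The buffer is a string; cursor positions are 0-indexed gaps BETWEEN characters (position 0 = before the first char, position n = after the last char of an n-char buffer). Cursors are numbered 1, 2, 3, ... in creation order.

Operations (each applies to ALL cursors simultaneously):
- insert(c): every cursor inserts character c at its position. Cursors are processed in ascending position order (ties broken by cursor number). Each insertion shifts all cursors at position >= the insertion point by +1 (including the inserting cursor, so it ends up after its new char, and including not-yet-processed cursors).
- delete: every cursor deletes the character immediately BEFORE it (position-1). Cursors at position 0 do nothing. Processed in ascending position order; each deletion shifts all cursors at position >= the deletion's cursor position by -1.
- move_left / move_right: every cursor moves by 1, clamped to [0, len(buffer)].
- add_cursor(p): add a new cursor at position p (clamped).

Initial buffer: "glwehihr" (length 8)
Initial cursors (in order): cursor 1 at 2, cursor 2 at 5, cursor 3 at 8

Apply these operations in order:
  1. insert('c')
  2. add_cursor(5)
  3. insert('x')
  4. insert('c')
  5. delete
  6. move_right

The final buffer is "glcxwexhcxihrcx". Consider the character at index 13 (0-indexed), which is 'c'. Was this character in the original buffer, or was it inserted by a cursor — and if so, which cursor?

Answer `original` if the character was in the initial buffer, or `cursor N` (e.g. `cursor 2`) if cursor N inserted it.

After op 1 (insert('c')): buffer="glcwehcihrc" (len 11), cursors c1@3 c2@7 c3@11, authorship ..1...2...3
After op 2 (add_cursor(5)): buffer="glcwehcihrc" (len 11), cursors c1@3 c4@5 c2@7 c3@11, authorship ..1...2...3
After op 3 (insert('x')): buffer="glcxwexhcxihrcx" (len 15), cursors c1@4 c4@7 c2@10 c3@15, authorship ..11..4.22...33
After op 4 (insert('c')): buffer="glcxcwexchcxcihrcxc" (len 19), cursors c1@5 c4@9 c2@13 c3@19, authorship ..111..44.222...333
After op 5 (delete): buffer="glcxwexhcxihrcx" (len 15), cursors c1@4 c4@7 c2@10 c3@15, authorship ..11..4.22...33
After op 6 (move_right): buffer="glcxwexhcxihrcx" (len 15), cursors c1@5 c4@8 c2@11 c3@15, authorship ..11..4.22...33
Authorship (.=original, N=cursor N): . . 1 1 . . 4 . 2 2 . . . 3 3
Index 13: author = 3

Answer: cursor 3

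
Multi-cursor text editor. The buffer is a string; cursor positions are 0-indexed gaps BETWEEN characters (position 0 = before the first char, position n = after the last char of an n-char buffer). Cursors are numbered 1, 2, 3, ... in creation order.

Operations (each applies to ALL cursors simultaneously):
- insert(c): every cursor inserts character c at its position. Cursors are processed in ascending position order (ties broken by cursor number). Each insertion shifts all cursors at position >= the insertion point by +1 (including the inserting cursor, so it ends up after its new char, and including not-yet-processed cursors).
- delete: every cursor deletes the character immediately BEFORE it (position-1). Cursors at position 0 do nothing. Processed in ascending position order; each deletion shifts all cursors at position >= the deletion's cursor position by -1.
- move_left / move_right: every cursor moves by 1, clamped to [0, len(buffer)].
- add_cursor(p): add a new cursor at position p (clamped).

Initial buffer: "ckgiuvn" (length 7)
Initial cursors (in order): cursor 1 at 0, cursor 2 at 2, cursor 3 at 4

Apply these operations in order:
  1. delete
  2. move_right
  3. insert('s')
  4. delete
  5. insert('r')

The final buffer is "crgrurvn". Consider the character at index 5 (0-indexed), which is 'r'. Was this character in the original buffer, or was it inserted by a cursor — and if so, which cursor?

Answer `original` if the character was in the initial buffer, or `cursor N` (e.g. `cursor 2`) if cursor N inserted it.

Answer: cursor 3

Derivation:
After op 1 (delete): buffer="cguvn" (len 5), cursors c1@0 c2@1 c3@2, authorship .....
After op 2 (move_right): buffer="cguvn" (len 5), cursors c1@1 c2@2 c3@3, authorship .....
After op 3 (insert('s')): buffer="csgsusvn" (len 8), cursors c1@2 c2@4 c3@6, authorship .1.2.3..
After op 4 (delete): buffer="cguvn" (len 5), cursors c1@1 c2@2 c3@3, authorship .....
After op 5 (insert('r')): buffer="crgrurvn" (len 8), cursors c1@2 c2@4 c3@6, authorship .1.2.3..
Authorship (.=original, N=cursor N): . 1 . 2 . 3 . .
Index 5: author = 3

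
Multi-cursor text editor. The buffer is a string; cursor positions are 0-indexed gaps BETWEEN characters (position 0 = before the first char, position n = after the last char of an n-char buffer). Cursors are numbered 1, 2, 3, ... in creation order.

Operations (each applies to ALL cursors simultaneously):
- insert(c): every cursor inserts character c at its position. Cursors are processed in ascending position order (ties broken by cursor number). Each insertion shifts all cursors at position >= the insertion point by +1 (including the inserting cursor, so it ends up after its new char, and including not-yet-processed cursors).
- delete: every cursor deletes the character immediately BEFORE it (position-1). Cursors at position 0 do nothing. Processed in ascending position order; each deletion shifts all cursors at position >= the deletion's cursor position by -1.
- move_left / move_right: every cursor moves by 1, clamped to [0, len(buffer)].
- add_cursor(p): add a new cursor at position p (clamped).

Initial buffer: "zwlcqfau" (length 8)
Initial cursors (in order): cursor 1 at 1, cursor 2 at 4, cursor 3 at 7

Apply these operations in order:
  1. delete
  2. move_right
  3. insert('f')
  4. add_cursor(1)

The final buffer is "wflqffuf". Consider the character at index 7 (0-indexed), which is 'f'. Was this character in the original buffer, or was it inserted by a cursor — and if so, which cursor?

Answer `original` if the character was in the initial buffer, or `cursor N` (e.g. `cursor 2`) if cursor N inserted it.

After op 1 (delete): buffer="wlqfu" (len 5), cursors c1@0 c2@2 c3@4, authorship .....
After op 2 (move_right): buffer="wlqfu" (len 5), cursors c1@1 c2@3 c3@5, authorship .....
After op 3 (insert('f')): buffer="wflqffuf" (len 8), cursors c1@2 c2@5 c3@8, authorship .1..2..3
After op 4 (add_cursor(1)): buffer="wflqffuf" (len 8), cursors c4@1 c1@2 c2@5 c3@8, authorship .1..2..3
Authorship (.=original, N=cursor N): . 1 . . 2 . . 3
Index 7: author = 3

Answer: cursor 3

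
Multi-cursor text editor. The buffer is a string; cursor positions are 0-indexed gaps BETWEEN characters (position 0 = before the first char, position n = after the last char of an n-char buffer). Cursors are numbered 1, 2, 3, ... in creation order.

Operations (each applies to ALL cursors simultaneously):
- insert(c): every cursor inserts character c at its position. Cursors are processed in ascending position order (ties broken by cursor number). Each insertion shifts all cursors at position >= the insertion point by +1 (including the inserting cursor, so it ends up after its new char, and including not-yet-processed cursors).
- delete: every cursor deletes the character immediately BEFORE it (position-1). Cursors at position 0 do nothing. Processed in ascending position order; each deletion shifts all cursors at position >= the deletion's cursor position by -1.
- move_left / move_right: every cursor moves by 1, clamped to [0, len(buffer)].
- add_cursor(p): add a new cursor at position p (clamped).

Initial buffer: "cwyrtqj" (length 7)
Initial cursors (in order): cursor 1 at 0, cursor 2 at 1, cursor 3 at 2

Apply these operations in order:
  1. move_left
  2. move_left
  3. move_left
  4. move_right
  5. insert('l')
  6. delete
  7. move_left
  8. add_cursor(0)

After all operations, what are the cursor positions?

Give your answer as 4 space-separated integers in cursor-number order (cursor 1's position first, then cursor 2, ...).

Answer: 0 0 0 0

Derivation:
After op 1 (move_left): buffer="cwyrtqj" (len 7), cursors c1@0 c2@0 c3@1, authorship .......
After op 2 (move_left): buffer="cwyrtqj" (len 7), cursors c1@0 c2@0 c3@0, authorship .......
After op 3 (move_left): buffer="cwyrtqj" (len 7), cursors c1@0 c2@0 c3@0, authorship .......
After op 4 (move_right): buffer="cwyrtqj" (len 7), cursors c1@1 c2@1 c3@1, authorship .......
After op 5 (insert('l')): buffer="clllwyrtqj" (len 10), cursors c1@4 c2@4 c3@4, authorship .123......
After op 6 (delete): buffer="cwyrtqj" (len 7), cursors c1@1 c2@1 c3@1, authorship .......
After op 7 (move_left): buffer="cwyrtqj" (len 7), cursors c1@0 c2@0 c3@0, authorship .......
After op 8 (add_cursor(0)): buffer="cwyrtqj" (len 7), cursors c1@0 c2@0 c3@0 c4@0, authorship .......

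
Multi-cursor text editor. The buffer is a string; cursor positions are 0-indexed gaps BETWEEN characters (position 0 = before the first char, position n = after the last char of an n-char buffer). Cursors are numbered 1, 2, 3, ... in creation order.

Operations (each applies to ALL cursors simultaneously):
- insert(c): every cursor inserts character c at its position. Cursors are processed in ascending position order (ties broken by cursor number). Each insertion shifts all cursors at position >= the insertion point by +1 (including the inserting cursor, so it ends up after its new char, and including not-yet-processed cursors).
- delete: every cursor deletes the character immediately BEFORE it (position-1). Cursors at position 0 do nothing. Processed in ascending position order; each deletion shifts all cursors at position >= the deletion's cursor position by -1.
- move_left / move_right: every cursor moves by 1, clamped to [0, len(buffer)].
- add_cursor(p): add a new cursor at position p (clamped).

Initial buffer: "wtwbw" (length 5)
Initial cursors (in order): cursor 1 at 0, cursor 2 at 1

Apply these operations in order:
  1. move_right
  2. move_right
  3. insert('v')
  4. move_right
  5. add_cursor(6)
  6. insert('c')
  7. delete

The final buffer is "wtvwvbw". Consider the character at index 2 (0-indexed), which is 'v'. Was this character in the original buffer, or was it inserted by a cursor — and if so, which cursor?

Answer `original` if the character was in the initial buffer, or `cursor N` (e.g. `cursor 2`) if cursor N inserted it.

Answer: cursor 1

Derivation:
After op 1 (move_right): buffer="wtwbw" (len 5), cursors c1@1 c2@2, authorship .....
After op 2 (move_right): buffer="wtwbw" (len 5), cursors c1@2 c2@3, authorship .....
After op 3 (insert('v')): buffer="wtvwvbw" (len 7), cursors c1@3 c2@5, authorship ..1.2..
After op 4 (move_right): buffer="wtvwvbw" (len 7), cursors c1@4 c2@6, authorship ..1.2..
After op 5 (add_cursor(6)): buffer="wtvwvbw" (len 7), cursors c1@4 c2@6 c3@6, authorship ..1.2..
After op 6 (insert('c')): buffer="wtvwcvbccw" (len 10), cursors c1@5 c2@9 c3@9, authorship ..1.12.23.
After op 7 (delete): buffer="wtvwvbw" (len 7), cursors c1@4 c2@6 c3@6, authorship ..1.2..
Authorship (.=original, N=cursor N): . . 1 . 2 . .
Index 2: author = 1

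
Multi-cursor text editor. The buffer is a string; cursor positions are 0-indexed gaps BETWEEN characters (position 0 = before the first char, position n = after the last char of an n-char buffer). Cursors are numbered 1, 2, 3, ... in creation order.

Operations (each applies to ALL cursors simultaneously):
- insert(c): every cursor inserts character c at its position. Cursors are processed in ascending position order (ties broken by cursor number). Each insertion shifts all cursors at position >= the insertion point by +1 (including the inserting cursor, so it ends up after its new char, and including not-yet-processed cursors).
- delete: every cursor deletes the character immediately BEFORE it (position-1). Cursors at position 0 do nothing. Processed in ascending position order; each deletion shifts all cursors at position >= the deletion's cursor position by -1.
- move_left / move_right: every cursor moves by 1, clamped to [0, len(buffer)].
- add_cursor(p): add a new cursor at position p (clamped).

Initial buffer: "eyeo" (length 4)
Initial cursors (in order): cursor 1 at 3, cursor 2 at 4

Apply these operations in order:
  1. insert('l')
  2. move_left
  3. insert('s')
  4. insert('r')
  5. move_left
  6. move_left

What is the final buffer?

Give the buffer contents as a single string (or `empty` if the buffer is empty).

Answer: eyesrlosrl

Derivation:
After op 1 (insert('l')): buffer="eyelol" (len 6), cursors c1@4 c2@6, authorship ...1.2
After op 2 (move_left): buffer="eyelol" (len 6), cursors c1@3 c2@5, authorship ...1.2
After op 3 (insert('s')): buffer="eyeslosl" (len 8), cursors c1@4 c2@7, authorship ...11.22
After op 4 (insert('r')): buffer="eyesrlosrl" (len 10), cursors c1@5 c2@9, authorship ...111.222
After op 5 (move_left): buffer="eyesrlosrl" (len 10), cursors c1@4 c2@8, authorship ...111.222
After op 6 (move_left): buffer="eyesrlosrl" (len 10), cursors c1@3 c2@7, authorship ...111.222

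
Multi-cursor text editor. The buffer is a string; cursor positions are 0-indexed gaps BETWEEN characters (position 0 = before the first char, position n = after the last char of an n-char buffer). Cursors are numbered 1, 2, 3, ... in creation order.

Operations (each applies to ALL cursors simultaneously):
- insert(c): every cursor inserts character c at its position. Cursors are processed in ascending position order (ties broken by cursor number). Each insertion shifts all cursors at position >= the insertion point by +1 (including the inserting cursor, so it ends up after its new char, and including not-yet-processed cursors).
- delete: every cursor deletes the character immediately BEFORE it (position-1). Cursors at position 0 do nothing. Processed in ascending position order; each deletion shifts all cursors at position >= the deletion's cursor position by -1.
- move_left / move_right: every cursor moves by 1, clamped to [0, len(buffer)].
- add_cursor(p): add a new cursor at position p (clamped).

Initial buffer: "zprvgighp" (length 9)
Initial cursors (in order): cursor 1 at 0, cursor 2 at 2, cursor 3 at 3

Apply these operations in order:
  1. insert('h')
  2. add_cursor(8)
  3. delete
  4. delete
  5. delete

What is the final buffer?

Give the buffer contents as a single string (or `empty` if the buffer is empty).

After op 1 (insert('h')): buffer="hzphrhvgighp" (len 12), cursors c1@1 c2@4 c3@6, authorship 1..2.3......
After op 2 (add_cursor(8)): buffer="hzphrhvgighp" (len 12), cursors c1@1 c2@4 c3@6 c4@8, authorship 1..2.3......
After op 3 (delete): buffer="zprvighp" (len 8), cursors c1@0 c2@2 c3@3 c4@4, authorship ........
After op 4 (delete): buffer="zighp" (len 5), cursors c1@0 c2@1 c3@1 c4@1, authorship .....
After op 5 (delete): buffer="ighp" (len 4), cursors c1@0 c2@0 c3@0 c4@0, authorship ....

Answer: ighp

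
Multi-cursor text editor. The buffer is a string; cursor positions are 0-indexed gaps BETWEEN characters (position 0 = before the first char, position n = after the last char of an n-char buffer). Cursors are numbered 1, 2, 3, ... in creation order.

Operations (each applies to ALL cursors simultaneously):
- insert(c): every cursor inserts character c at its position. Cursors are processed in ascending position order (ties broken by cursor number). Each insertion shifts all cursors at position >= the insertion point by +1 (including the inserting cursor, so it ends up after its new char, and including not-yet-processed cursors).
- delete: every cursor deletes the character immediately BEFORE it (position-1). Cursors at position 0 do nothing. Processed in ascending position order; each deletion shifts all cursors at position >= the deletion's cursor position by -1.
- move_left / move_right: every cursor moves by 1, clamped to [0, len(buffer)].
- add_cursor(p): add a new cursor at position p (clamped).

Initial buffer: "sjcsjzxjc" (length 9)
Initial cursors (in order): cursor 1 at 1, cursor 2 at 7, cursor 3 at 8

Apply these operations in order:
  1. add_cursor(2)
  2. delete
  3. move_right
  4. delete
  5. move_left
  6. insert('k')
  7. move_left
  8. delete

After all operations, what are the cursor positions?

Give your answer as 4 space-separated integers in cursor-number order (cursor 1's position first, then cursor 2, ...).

After op 1 (add_cursor(2)): buffer="sjcsjzxjc" (len 9), cursors c1@1 c4@2 c2@7 c3@8, authorship .........
After op 2 (delete): buffer="csjzc" (len 5), cursors c1@0 c4@0 c2@4 c3@4, authorship .....
After op 3 (move_right): buffer="csjzc" (len 5), cursors c1@1 c4@1 c2@5 c3@5, authorship .....
After op 4 (delete): buffer="sj" (len 2), cursors c1@0 c4@0 c2@2 c3@2, authorship ..
After op 5 (move_left): buffer="sj" (len 2), cursors c1@0 c4@0 c2@1 c3@1, authorship ..
After op 6 (insert('k')): buffer="kkskkj" (len 6), cursors c1@2 c4@2 c2@5 c3@5, authorship 14.23.
After op 7 (move_left): buffer="kkskkj" (len 6), cursors c1@1 c4@1 c2@4 c3@4, authorship 14.23.
After op 8 (delete): buffer="kkj" (len 3), cursors c1@0 c4@0 c2@1 c3@1, authorship 43.

Answer: 0 1 1 0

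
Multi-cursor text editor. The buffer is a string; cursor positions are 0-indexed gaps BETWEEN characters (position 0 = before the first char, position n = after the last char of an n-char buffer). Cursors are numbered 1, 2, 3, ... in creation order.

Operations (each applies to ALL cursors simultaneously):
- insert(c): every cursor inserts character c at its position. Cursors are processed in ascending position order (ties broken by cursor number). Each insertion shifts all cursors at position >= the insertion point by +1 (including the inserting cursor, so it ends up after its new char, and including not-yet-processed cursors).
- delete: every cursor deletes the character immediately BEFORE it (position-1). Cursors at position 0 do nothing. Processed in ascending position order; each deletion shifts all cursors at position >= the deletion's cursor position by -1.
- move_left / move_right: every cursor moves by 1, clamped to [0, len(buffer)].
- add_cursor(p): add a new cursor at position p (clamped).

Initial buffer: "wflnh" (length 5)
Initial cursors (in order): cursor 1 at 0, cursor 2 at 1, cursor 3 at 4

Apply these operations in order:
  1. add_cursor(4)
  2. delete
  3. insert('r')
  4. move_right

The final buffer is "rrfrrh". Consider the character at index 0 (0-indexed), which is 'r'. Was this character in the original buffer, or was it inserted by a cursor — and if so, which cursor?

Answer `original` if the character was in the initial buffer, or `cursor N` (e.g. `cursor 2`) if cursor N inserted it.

After op 1 (add_cursor(4)): buffer="wflnh" (len 5), cursors c1@0 c2@1 c3@4 c4@4, authorship .....
After op 2 (delete): buffer="fh" (len 2), cursors c1@0 c2@0 c3@1 c4@1, authorship ..
After op 3 (insert('r')): buffer="rrfrrh" (len 6), cursors c1@2 c2@2 c3@5 c4@5, authorship 12.34.
After op 4 (move_right): buffer="rrfrrh" (len 6), cursors c1@3 c2@3 c3@6 c4@6, authorship 12.34.
Authorship (.=original, N=cursor N): 1 2 . 3 4 .
Index 0: author = 1

Answer: cursor 1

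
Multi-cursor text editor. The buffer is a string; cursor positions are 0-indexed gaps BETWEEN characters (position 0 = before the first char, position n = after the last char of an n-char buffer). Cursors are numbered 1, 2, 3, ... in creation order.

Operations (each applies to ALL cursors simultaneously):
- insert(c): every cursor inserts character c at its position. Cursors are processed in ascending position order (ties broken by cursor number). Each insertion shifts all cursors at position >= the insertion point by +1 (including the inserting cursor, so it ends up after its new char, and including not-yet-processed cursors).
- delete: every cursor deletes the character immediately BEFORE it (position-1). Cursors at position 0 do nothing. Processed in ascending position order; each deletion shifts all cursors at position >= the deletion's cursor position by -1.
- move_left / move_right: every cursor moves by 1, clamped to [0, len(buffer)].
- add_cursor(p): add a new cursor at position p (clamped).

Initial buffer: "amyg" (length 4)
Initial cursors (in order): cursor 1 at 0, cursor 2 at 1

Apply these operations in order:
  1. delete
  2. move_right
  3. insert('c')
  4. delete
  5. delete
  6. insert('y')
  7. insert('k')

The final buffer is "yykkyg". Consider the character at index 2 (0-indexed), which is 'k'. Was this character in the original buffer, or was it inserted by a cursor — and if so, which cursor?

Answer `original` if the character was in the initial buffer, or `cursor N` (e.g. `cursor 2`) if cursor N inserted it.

Answer: cursor 1

Derivation:
After op 1 (delete): buffer="myg" (len 3), cursors c1@0 c2@0, authorship ...
After op 2 (move_right): buffer="myg" (len 3), cursors c1@1 c2@1, authorship ...
After op 3 (insert('c')): buffer="mccyg" (len 5), cursors c1@3 c2@3, authorship .12..
After op 4 (delete): buffer="myg" (len 3), cursors c1@1 c2@1, authorship ...
After op 5 (delete): buffer="yg" (len 2), cursors c1@0 c2@0, authorship ..
After op 6 (insert('y')): buffer="yyyg" (len 4), cursors c1@2 c2@2, authorship 12..
After op 7 (insert('k')): buffer="yykkyg" (len 6), cursors c1@4 c2@4, authorship 1212..
Authorship (.=original, N=cursor N): 1 2 1 2 . .
Index 2: author = 1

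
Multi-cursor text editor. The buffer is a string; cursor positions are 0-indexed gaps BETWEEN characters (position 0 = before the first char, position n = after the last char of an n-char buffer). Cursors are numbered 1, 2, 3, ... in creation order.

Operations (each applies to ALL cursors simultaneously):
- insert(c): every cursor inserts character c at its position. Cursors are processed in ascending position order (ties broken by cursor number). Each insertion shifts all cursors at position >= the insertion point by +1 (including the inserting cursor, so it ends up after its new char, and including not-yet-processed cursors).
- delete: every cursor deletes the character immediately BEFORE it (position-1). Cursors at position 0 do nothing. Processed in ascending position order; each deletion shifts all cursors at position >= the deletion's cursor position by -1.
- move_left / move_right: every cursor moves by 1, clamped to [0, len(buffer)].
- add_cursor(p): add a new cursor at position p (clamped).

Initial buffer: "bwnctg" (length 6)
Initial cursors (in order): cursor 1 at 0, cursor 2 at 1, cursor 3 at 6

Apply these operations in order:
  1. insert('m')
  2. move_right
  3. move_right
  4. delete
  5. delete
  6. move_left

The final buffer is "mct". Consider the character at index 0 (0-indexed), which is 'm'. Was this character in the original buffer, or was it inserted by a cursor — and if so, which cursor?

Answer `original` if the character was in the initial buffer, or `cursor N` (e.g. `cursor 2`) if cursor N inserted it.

Answer: cursor 1

Derivation:
After op 1 (insert('m')): buffer="mbmwnctgm" (len 9), cursors c1@1 c2@3 c3@9, authorship 1.2.....3
After op 2 (move_right): buffer="mbmwnctgm" (len 9), cursors c1@2 c2@4 c3@9, authorship 1.2.....3
After op 3 (move_right): buffer="mbmwnctgm" (len 9), cursors c1@3 c2@5 c3@9, authorship 1.2.....3
After op 4 (delete): buffer="mbwctg" (len 6), cursors c1@2 c2@3 c3@6, authorship 1.....
After op 5 (delete): buffer="mct" (len 3), cursors c1@1 c2@1 c3@3, authorship 1..
After op 6 (move_left): buffer="mct" (len 3), cursors c1@0 c2@0 c3@2, authorship 1..
Authorship (.=original, N=cursor N): 1 . .
Index 0: author = 1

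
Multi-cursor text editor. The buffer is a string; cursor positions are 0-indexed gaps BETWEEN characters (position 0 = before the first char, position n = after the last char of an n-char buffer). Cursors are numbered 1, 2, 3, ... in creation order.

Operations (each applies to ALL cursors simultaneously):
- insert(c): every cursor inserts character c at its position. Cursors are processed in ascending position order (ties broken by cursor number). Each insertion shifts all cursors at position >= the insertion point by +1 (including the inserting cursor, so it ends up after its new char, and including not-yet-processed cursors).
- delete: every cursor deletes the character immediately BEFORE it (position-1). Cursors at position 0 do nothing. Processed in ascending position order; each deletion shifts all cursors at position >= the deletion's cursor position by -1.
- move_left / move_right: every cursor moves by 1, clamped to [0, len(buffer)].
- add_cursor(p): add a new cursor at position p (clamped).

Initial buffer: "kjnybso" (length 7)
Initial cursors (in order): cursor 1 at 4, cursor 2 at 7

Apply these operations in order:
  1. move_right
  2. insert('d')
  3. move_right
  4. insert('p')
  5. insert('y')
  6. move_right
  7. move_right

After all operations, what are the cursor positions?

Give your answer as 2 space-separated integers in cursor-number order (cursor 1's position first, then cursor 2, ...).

After op 1 (move_right): buffer="kjnybso" (len 7), cursors c1@5 c2@7, authorship .......
After op 2 (insert('d')): buffer="kjnybdsod" (len 9), cursors c1@6 c2@9, authorship .....1..2
After op 3 (move_right): buffer="kjnybdsod" (len 9), cursors c1@7 c2@9, authorship .....1..2
After op 4 (insert('p')): buffer="kjnybdspodp" (len 11), cursors c1@8 c2@11, authorship .....1.1.22
After op 5 (insert('y')): buffer="kjnybdspyodpy" (len 13), cursors c1@9 c2@13, authorship .....1.11.222
After op 6 (move_right): buffer="kjnybdspyodpy" (len 13), cursors c1@10 c2@13, authorship .....1.11.222
After op 7 (move_right): buffer="kjnybdspyodpy" (len 13), cursors c1@11 c2@13, authorship .....1.11.222

Answer: 11 13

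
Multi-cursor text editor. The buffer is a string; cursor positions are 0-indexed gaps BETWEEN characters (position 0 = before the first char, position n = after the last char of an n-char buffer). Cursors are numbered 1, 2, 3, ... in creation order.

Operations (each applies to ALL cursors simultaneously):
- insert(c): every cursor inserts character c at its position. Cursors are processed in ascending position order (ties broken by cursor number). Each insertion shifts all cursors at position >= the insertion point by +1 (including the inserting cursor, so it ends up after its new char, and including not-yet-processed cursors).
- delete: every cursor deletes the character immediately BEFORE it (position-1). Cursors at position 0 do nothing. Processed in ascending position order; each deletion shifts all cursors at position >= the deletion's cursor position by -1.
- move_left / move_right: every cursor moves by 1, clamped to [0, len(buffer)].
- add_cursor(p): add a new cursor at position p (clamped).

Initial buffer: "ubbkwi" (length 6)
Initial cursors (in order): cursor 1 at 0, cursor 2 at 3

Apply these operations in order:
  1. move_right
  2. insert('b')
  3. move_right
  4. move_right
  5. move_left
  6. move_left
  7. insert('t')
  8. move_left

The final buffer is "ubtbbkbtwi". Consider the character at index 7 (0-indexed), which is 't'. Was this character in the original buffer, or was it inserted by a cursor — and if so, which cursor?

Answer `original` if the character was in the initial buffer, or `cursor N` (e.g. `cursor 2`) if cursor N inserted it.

Answer: cursor 2

Derivation:
After op 1 (move_right): buffer="ubbkwi" (len 6), cursors c1@1 c2@4, authorship ......
After op 2 (insert('b')): buffer="ubbbkbwi" (len 8), cursors c1@2 c2@6, authorship .1...2..
After op 3 (move_right): buffer="ubbbkbwi" (len 8), cursors c1@3 c2@7, authorship .1...2..
After op 4 (move_right): buffer="ubbbkbwi" (len 8), cursors c1@4 c2@8, authorship .1...2..
After op 5 (move_left): buffer="ubbbkbwi" (len 8), cursors c1@3 c2@7, authorship .1...2..
After op 6 (move_left): buffer="ubbbkbwi" (len 8), cursors c1@2 c2@6, authorship .1...2..
After op 7 (insert('t')): buffer="ubtbbkbtwi" (len 10), cursors c1@3 c2@8, authorship .11...22..
After op 8 (move_left): buffer="ubtbbkbtwi" (len 10), cursors c1@2 c2@7, authorship .11...22..
Authorship (.=original, N=cursor N): . 1 1 . . . 2 2 . .
Index 7: author = 2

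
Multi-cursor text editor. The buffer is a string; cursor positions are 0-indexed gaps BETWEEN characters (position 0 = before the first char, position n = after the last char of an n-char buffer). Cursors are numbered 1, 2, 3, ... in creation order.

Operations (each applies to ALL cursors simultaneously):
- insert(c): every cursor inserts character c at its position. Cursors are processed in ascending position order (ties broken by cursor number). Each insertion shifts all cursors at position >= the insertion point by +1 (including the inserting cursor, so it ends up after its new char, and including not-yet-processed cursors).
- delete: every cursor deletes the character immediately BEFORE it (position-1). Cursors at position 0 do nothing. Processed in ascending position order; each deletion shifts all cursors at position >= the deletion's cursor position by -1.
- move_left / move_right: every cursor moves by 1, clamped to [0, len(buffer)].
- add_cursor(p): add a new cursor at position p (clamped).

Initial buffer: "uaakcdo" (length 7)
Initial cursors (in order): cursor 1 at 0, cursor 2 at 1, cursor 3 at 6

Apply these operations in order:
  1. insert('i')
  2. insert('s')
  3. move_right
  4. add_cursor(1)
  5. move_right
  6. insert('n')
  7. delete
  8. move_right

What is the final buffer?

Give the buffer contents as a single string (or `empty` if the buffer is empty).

Answer: isuisaakcdiso

Derivation:
After op 1 (insert('i')): buffer="iuiaakcdio" (len 10), cursors c1@1 c2@3 c3@9, authorship 1.2.....3.
After op 2 (insert('s')): buffer="isuisaakcdiso" (len 13), cursors c1@2 c2@5 c3@12, authorship 11.22.....33.
After op 3 (move_right): buffer="isuisaakcdiso" (len 13), cursors c1@3 c2@6 c3@13, authorship 11.22.....33.
After op 4 (add_cursor(1)): buffer="isuisaakcdiso" (len 13), cursors c4@1 c1@3 c2@6 c3@13, authorship 11.22.....33.
After op 5 (move_right): buffer="isuisaakcdiso" (len 13), cursors c4@2 c1@4 c2@7 c3@13, authorship 11.22.....33.
After op 6 (insert('n')): buffer="isnuinsaankcdison" (len 17), cursors c4@3 c1@6 c2@10 c3@17, authorship 114.212..2...33.3
After op 7 (delete): buffer="isuisaakcdiso" (len 13), cursors c4@2 c1@4 c2@7 c3@13, authorship 11.22.....33.
After op 8 (move_right): buffer="isuisaakcdiso" (len 13), cursors c4@3 c1@5 c2@8 c3@13, authorship 11.22.....33.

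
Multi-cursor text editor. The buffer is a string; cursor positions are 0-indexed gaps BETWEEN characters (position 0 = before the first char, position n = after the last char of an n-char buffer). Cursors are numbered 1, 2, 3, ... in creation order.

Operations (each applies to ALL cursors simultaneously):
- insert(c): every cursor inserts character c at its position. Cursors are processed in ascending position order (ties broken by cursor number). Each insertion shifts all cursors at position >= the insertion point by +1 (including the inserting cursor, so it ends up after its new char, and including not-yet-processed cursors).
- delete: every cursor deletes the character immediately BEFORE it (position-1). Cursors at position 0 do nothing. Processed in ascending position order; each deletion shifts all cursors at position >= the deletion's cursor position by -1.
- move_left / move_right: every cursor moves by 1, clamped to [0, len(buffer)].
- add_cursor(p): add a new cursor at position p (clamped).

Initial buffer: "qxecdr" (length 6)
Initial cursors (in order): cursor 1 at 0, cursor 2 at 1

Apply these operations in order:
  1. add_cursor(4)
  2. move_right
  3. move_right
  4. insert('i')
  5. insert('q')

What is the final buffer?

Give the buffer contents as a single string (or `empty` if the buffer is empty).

After op 1 (add_cursor(4)): buffer="qxecdr" (len 6), cursors c1@0 c2@1 c3@4, authorship ......
After op 2 (move_right): buffer="qxecdr" (len 6), cursors c1@1 c2@2 c3@5, authorship ......
After op 3 (move_right): buffer="qxecdr" (len 6), cursors c1@2 c2@3 c3@6, authorship ......
After op 4 (insert('i')): buffer="qxieicdri" (len 9), cursors c1@3 c2@5 c3@9, authorship ..1.2...3
After op 5 (insert('q')): buffer="qxiqeiqcdriq" (len 12), cursors c1@4 c2@7 c3@12, authorship ..11.22...33

Answer: qxiqeiqcdriq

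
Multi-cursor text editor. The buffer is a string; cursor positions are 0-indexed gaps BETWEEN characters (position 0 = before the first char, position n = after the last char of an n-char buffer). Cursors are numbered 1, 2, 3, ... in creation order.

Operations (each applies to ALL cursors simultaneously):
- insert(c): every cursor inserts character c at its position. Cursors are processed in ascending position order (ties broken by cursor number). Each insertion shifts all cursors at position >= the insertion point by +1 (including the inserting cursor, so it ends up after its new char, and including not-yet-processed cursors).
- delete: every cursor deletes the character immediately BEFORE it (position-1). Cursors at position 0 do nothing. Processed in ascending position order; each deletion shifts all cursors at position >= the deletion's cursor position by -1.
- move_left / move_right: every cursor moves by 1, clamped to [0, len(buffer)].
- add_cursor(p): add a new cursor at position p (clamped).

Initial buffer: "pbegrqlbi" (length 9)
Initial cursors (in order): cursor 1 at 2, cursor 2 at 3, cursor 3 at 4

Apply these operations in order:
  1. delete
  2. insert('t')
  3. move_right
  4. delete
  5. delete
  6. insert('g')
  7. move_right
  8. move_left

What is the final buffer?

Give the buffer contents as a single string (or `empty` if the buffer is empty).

After op 1 (delete): buffer="prqlbi" (len 6), cursors c1@1 c2@1 c3@1, authorship ......
After op 2 (insert('t')): buffer="ptttrqlbi" (len 9), cursors c1@4 c2@4 c3@4, authorship .123.....
After op 3 (move_right): buffer="ptttrqlbi" (len 9), cursors c1@5 c2@5 c3@5, authorship .123.....
After op 4 (delete): buffer="ptqlbi" (len 6), cursors c1@2 c2@2 c3@2, authorship .1....
After op 5 (delete): buffer="qlbi" (len 4), cursors c1@0 c2@0 c3@0, authorship ....
After op 6 (insert('g')): buffer="gggqlbi" (len 7), cursors c1@3 c2@3 c3@3, authorship 123....
After op 7 (move_right): buffer="gggqlbi" (len 7), cursors c1@4 c2@4 c3@4, authorship 123....
After op 8 (move_left): buffer="gggqlbi" (len 7), cursors c1@3 c2@3 c3@3, authorship 123....

Answer: gggqlbi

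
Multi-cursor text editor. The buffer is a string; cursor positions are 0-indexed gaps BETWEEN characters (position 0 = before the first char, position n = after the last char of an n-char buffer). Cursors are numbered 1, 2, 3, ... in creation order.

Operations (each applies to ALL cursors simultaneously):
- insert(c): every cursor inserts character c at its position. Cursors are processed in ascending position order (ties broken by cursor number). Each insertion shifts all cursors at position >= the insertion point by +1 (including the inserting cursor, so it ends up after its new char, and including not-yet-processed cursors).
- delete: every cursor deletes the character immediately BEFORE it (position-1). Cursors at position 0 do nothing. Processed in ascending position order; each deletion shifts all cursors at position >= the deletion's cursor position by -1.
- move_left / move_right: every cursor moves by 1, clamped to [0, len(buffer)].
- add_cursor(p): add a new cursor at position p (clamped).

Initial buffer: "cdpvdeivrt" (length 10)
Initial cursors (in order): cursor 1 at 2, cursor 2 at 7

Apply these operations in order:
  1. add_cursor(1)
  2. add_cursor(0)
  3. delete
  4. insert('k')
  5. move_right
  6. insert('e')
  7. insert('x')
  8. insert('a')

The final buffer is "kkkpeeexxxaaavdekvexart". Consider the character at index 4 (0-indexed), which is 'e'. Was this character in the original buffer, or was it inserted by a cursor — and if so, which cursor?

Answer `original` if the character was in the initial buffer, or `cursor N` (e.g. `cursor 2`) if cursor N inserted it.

After op 1 (add_cursor(1)): buffer="cdpvdeivrt" (len 10), cursors c3@1 c1@2 c2@7, authorship ..........
After op 2 (add_cursor(0)): buffer="cdpvdeivrt" (len 10), cursors c4@0 c3@1 c1@2 c2@7, authorship ..........
After op 3 (delete): buffer="pvdevrt" (len 7), cursors c1@0 c3@0 c4@0 c2@4, authorship .......
After op 4 (insert('k')): buffer="kkkpvdekvrt" (len 11), cursors c1@3 c3@3 c4@3 c2@8, authorship 134....2...
After op 5 (move_right): buffer="kkkpvdekvrt" (len 11), cursors c1@4 c3@4 c4@4 c2@9, authorship 134....2...
After op 6 (insert('e')): buffer="kkkpeeevdekvert" (len 15), cursors c1@7 c3@7 c4@7 c2@13, authorship 134.134...2.2..
After op 7 (insert('x')): buffer="kkkpeeexxxvdekvexrt" (len 19), cursors c1@10 c3@10 c4@10 c2@17, authorship 134.134134...2.22..
After op 8 (insert('a')): buffer="kkkpeeexxxaaavdekvexart" (len 23), cursors c1@13 c3@13 c4@13 c2@21, authorship 134.134134134...2.222..
Authorship (.=original, N=cursor N): 1 3 4 . 1 3 4 1 3 4 1 3 4 . . . 2 . 2 2 2 . .
Index 4: author = 1

Answer: cursor 1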